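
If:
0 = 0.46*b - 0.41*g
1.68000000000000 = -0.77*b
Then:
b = -2.18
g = -2.45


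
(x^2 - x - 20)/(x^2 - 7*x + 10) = (x + 4)/(x - 2)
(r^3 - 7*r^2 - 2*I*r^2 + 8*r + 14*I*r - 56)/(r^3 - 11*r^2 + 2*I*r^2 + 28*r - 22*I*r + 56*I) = (r - 4*I)/(r - 4)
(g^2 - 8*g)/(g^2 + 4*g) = (g - 8)/(g + 4)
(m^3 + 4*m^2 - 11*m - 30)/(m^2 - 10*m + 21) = (m^2 + 7*m + 10)/(m - 7)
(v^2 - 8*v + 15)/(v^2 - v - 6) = (v - 5)/(v + 2)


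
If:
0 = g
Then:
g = 0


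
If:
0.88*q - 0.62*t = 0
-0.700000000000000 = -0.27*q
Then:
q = 2.59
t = 3.68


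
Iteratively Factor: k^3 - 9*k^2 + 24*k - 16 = (k - 1)*(k^2 - 8*k + 16) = (k - 4)*(k - 1)*(k - 4)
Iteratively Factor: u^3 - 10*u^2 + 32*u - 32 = (u - 4)*(u^2 - 6*u + 8) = (u - 4)^2*(u - 2)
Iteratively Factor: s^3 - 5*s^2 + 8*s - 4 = (s - 1)*(s^2 - 4*s + 4) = (s - 2)*(s - 1)*(s - 2)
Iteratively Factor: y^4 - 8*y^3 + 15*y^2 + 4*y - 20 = (y + 1)*(y^3 - 9*y^2 + 24*y - 20) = (y - 2)*(y + 1)*(y^2 - 7*y + 10) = (y - 5)*(y - 2)*(y + 1)*(y - 2)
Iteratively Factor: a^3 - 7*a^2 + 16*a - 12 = (a - 3)*(a^2 - 4*a + 4) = (a - 3)*(a - 2)*(a - 2)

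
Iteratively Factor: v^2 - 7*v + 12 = (v - 3)*(v - 4)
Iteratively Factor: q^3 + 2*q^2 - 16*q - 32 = (q + 2)*(q^2 - 16) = (q + 2)*(q + 4)*(q - 4)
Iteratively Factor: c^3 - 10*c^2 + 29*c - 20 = (c - 1)*(c^2 - 9*c + 20) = (c - 4)*(c - 1)*(c - 5)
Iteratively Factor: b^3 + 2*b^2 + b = (b)*(b^2 + 2*b + 1) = b*(b + 1)*(b + 1)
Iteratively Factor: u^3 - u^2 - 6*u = (u)*(u^2 - u - 6) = u*(u - 3)*(u + 2)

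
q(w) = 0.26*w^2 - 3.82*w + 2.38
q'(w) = 0.52*w - 3.82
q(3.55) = -7.90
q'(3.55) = -1.97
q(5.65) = -10.90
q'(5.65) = -0.88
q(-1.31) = 7.83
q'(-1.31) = -4.50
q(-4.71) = 26.14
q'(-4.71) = -6.27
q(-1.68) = 9.53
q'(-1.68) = -4.69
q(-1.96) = 10.87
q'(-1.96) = -4.84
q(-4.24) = 23.25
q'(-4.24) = -6.02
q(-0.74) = 5.35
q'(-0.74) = -4.20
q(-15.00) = 118.18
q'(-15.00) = -11.62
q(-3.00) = 16.18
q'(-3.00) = -5.38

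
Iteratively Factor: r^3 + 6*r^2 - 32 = (r + 4)*(r^2 + 2*r - 8) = (r - 2)*(r + 4)*(r + 4)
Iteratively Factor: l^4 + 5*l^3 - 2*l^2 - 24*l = (l)*(l^3 + 5*l^2 - 2*l - 24) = l*(l + 3)*(l^2 + 2*l - 8) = l*(l - 2)*(l + 3)*(l + 4)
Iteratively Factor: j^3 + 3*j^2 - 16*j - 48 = (j - 4)*(j^2 + 7*j + 12) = (j - 4)*(j + 3)*(j + 4)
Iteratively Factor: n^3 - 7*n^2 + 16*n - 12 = (n - 3)*(n^2 - 4*n + 4) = (n - 3)*(n - 2)*(n - 2)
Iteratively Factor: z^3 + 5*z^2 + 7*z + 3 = (z + 3)*(z^2 + 2*z + 1) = (z + 1)*(z + 3)*(z + 1)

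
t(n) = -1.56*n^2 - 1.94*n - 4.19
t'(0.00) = -1.94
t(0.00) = -4.19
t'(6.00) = -20.66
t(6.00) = -71.99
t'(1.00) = -5.06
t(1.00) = -7.69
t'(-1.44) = 2.55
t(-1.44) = -4.63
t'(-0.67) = 0.15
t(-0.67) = -3.59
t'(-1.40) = 2.43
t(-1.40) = -4.53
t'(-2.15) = 4.77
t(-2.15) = -7.23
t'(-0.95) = 1.02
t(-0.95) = -3.75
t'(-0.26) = -1.13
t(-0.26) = -3.79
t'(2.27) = -9.02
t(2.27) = -16.63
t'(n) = -3.12*n - 1.94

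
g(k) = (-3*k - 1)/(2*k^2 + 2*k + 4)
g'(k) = (-4*k - 2)*(-3*k - 1)/(2*k^2 + 2*k + 4)^2 - 3/(2*k^2 + 2*k + 4) = (-3*k^2 - 3*k + (2*k + 1)*(3*k + 1) - 6)/(2*(k^2 + k + 2)^2)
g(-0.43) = 0.08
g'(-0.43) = -0.86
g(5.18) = -0.24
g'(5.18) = 0.04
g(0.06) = -0.29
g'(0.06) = -0.57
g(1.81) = -0.45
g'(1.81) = 0.08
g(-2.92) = 0.51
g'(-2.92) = 0.13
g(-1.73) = 0.64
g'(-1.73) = 0.02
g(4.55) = -0.27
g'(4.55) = 0.04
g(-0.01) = -0.24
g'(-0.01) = -0.63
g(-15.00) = 0.10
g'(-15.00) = 0.01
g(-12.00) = 0.13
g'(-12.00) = 0.01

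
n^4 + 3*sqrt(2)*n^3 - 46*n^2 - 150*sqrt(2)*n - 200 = (n - 5*sqrt(2))*(n + sqrt(2))*(n + 2*sqrt(2))*(n + 5*sqrt(2))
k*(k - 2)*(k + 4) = k^3 + 2*k^2 - 8*k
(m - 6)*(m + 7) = m^2 + m - 42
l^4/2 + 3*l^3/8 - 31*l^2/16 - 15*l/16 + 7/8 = (l/2 + 1)*(l - 7/4)*(l - 1/2)*(l + 1)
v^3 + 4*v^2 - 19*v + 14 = (v - 2)*(v - 1)*(v + 7)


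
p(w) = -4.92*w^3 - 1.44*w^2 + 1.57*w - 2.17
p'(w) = -14.76*w^2 - 2.88*w + 1.57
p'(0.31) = -0.74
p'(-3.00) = -122.63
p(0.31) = -1.97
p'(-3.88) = -209.46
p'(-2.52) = -84.90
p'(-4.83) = -328.85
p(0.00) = -2.17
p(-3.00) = 113.00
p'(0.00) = 1.57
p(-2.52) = 63.46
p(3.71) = -267.40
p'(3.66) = -206.69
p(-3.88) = 257.44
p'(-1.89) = -45.71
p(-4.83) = 511.03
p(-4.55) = 424.32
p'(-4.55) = -290.89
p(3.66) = -256.93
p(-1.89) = 22.94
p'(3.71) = -212.27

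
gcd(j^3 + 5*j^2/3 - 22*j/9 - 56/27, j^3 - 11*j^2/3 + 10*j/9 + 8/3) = j^2 - 2*j/3 - 8/9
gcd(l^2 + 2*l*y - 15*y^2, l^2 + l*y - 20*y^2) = l + 5*y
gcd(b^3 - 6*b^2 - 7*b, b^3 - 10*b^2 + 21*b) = b^2 - 7*b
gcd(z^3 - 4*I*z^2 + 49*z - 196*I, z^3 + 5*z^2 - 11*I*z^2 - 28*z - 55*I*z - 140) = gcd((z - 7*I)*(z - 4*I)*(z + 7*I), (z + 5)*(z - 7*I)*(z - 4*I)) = z^2 - 11*I*z - 28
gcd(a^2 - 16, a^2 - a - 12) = a - 4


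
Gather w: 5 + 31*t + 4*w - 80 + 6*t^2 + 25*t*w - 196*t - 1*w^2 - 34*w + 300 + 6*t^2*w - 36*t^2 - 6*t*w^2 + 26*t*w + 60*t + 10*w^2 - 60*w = -30*t^2 - 105*t + w^2*(9 - 6*t) + w*(6*t^2 + 51*t - 90) + 225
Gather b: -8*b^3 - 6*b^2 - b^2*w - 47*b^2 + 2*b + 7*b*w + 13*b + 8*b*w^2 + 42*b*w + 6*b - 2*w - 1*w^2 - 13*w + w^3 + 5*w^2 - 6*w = -8*b^3 + b^2*(-w - 53) + b*(8*w^2 + 49*w + 21) + w^3 + 4*w^2 - 21*w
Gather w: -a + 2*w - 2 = -a + 2*w - 2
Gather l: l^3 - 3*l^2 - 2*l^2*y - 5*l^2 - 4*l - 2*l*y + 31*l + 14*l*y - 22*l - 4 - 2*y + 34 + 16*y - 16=l^3 + l^2*(-2*y - 8) + l*(12*y + 5) + 14*y + 14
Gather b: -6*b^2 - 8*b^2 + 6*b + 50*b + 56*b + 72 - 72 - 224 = -14*b^2 + 112*b - 224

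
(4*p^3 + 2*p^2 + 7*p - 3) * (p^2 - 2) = 4*p^5 + 2*p^4 - p^3 - 7*p^2 - 14*p + 6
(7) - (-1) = 8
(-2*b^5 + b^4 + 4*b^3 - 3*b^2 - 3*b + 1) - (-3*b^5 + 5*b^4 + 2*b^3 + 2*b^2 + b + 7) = b^5 - 4*b^4 + 2*b^3 - 5*b^2 - 4*b - 6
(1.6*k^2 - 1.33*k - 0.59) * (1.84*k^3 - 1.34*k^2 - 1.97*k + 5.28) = 2.944*k^5 - 4.5912*k^4 - 2.4554*k^3 + 11.8587*k^2 - 5.8601*k - 3.1152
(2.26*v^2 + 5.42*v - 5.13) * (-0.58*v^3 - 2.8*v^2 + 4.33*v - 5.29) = -1.3108*v^5 - 9.4716*v^4 - 2.4148*v^3 + 25.8772*v^2 - 50.8847*v + 27.1377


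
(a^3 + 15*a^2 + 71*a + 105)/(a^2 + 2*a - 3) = (a^2 + 12*a + 35)/(a - 1)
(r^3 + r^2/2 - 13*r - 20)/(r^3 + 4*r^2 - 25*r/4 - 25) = 2*(r^2 - 2*r - 8)/(2*r^2 + 3*r - 20)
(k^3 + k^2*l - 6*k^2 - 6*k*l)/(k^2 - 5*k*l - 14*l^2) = k*(-k^2 - k*l + 6*k + 6*l)/(-k^2 + 5*k*l + 14*l^2)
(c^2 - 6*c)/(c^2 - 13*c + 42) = c/(c - 7)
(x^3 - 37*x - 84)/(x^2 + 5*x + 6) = (x^2 - 3*x - 28)/(x + 2)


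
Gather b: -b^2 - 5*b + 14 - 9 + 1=-b^2 - 5*b + 6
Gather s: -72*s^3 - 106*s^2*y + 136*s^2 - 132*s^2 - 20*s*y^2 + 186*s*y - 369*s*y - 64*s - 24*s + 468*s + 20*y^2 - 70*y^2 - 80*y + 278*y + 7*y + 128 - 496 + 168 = -72*s^3 + s^2*(4 - 106*y) + s*(-20*y^2 - 183*y + 380) - 50*y^2 + 205*y - 200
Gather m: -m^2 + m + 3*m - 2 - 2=-m^2 + 4*m - 4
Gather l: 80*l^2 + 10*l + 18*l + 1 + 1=80*l^2 + 28*l + 2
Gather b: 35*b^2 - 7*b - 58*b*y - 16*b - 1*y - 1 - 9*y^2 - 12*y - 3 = 35*b^2 + b*(-58*y - 23) - 9*y^2 - 13*y - 4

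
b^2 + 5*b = b*(b + 5)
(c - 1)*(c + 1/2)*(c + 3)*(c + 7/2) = c^4 + 6*c^3 + 27*c^2/4 - 17*c/2 - 21/4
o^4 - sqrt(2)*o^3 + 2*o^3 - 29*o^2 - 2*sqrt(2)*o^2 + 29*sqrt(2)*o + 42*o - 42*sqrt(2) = (o - 3)*(o - 2)*(o + 7)*(o - sqrt(2))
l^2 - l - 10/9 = (l - 5/3)*(l + 2/3)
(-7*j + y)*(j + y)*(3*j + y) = -21*j^3 - 25*j^2*y - 3*j*y^2 + y^3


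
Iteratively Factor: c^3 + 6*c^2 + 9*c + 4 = (c + 1)*(c^2 + 5*c + 4) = (c + 1)*(c + 4)*(c + 1)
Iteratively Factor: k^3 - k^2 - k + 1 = (k - 1)*(k^2 - 1) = (k - 1)*(k + 1)*(k - 1)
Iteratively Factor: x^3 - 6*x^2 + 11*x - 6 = (x - 3)*(x^2 - 3*x + 2) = (x - 3)*(x - 2)*(x - 1)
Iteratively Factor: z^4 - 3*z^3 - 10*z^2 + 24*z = (z - 2)*(z^3 - z^2 - 12*z) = (z - 2)*(z + 3)*(z^2 - 4*z) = (z - 4)*(z - 2)*(z + 3)*(z)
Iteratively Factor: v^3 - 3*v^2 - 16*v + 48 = (v + 4)*(v^2 - 7*v + 12) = (v - 4)*(v + 4)*(v - 3)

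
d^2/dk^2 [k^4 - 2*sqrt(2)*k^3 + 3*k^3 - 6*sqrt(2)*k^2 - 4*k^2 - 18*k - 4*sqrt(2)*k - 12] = 12*k^2 - 12*sqrt(2)*k + 18*k - 12*sqrt(2) - 8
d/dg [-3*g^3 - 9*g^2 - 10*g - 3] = -9*g^2 - 18*g - 10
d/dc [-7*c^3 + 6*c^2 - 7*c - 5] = -21*c^2 + 12*c - 7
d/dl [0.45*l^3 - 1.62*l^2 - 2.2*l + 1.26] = 1.35*l^2 - 3.24*l - 2.2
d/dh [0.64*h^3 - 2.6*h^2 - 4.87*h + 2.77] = 1.92*h^2 - 5.2*h - 4.87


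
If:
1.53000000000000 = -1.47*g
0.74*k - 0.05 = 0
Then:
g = -1.04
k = 0.07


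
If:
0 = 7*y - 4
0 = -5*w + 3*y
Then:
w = 12/35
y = 4/7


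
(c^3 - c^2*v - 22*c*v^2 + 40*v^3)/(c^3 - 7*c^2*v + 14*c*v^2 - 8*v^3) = (-c - 5*v)/(-c + v)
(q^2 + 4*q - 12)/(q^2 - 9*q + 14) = (q + 6)/(q - 7)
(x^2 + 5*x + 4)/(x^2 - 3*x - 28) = (x + 1)/(x - 7)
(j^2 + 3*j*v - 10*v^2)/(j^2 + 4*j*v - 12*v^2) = (j + 5*v)/(j + 6*v)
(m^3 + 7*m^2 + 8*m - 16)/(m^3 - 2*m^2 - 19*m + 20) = (m + 4)/(m - 5)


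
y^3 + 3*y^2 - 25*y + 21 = (y - 3)*(y - 1)*(y + 7)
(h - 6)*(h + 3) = h^2 - 3*h - 18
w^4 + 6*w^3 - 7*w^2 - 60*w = w*(w - 3)*(w + 4)*(w + 5)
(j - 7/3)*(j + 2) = j^2 - j/3 - 14/3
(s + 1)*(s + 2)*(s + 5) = s^3 + 8*s^2 + 17*s + 10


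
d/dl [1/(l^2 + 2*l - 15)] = 2*(-l - 1)/(l^2 + 2*l - 15)^2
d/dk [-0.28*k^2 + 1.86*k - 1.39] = 1.86 - 0.56*k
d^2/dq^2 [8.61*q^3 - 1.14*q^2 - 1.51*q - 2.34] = 51.66*q - 2.28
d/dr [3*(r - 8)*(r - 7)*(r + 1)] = 9*r^2 - 84*r + 123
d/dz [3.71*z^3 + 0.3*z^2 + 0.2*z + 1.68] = 11.13*z^2 + 0.6*z + 0.2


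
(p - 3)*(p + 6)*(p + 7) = p^3 + 10*p^2 + 3*p - 126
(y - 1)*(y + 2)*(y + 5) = y^3 + 6*y^2 + 3*y - 10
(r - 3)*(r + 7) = r^2 + 4*r - 21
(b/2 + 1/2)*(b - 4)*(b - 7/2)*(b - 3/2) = b^4/2 - 4*b^3 + 65*b^2/8 + 17*b/8 - 21/2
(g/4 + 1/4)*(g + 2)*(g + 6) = g^3/4 + 9*g^2/4 + 5*g + 3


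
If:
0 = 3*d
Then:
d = 0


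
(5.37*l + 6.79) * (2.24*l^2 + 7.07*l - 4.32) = 12.0288*l^3 + 53.1755*l^2 + 24.8069*l - 29.3328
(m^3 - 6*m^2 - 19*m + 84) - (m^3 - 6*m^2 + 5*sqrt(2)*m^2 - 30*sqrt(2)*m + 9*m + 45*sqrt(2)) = -5*sqrt(2)*m^2 - 28*m + 30*sqrt(2)*m - 45*sqrt(2) + 84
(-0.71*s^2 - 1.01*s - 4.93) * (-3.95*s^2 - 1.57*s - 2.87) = 2.8045*s^4 + 5.1042*s^3 + 23.0969*s^2 + 10.6388*s + 14.1491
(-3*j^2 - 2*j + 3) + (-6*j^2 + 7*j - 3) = -9*j^2 + 5*j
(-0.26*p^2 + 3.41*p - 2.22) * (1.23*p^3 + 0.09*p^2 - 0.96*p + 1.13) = -0.3198*p^5 + 4.1709*p^4 - 2.1741*p^3 - 3.7672*p^2 + 5.9845*p - 2.5086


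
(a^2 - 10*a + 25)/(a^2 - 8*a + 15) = (a - 5)/(a - 3)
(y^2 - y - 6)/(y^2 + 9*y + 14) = (y - 3)/(y + 7)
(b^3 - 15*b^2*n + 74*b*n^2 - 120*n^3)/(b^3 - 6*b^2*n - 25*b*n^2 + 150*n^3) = (b - 4*n)/(b + 5*n)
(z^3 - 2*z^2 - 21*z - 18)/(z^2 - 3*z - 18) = z + 1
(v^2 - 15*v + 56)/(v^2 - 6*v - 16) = (v - 7)/(v + 2)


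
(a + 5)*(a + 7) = a^2 + 12*a + 35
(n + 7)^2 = n^2 + 14*n + 49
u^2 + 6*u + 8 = (u + 2)*(u + 4)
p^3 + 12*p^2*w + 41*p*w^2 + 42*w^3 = (p + 2*w)*(p + 3*w)*(p + 7*w)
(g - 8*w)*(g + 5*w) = g^2 - 3*g*w - 40*w^2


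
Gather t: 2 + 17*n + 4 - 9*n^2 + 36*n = -9*n^2 + 53*n + 6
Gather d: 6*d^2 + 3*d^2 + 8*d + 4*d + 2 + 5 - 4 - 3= 9*d^2 + 12*d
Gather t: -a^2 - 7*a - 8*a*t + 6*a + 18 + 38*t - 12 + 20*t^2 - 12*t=-a^2 - a + 20*t^2 + t*(26 - 8*a) + 6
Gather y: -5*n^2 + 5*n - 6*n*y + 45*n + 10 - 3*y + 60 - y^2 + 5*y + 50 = -5*n^2 + 50*n - y^2 + y*(2 - 6*n) + 120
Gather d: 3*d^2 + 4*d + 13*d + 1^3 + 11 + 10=3*d^2 + 17*d + 22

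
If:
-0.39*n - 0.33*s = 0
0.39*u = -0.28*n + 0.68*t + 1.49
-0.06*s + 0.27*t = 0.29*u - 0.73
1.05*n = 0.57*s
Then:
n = 0.00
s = 0.00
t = -1.60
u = 1.02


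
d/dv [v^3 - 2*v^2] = v*(3*v - 4)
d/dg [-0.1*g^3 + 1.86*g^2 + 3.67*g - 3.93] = -0.3*g^2 + 3.72*g + 3.67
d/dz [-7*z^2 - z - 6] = -14*z - 1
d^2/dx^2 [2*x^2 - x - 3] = 4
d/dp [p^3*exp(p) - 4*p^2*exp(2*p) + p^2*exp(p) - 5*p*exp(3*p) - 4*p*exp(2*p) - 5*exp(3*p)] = (p^3 - 8*p^2*exp(p) + 4*p^2 - 15*p*exp(2*p) - 16*p*exp(p) + 2*p - 20*exp(2*p) - 4*exp(p))*exp(p)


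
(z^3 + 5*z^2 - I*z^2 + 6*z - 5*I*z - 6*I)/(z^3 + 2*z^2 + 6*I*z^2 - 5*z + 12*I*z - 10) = (z^2 + z*(3 - I) - 3*I)/(z^2 + 6*I*z - 5)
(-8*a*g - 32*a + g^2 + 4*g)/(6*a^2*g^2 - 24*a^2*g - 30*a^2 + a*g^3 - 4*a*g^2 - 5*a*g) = (8*a*g + 32*a - g^2 - 4*g)/(a*(-6*a*g^2 + 24*a*g + 30*a - g^3 + 4*g^2 + 5*g))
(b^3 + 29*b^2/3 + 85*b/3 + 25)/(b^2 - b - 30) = (b^2 + 14*b/3 + 5)/(b - 6)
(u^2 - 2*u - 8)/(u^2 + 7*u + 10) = (u - 4)/(u + 5)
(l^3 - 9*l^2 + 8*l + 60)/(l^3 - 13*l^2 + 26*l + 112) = (l^2 - 11*l + 30)/(l^2 - 15*l + 56)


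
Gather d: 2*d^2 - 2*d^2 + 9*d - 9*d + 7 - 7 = 0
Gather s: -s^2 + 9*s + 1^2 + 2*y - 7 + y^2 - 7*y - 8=-s^2 + 9*s + y^2 - 5*y - 14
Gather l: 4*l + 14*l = 18*l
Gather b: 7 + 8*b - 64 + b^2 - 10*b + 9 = b^2 - 2*b - 48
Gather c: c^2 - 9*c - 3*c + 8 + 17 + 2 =c^2 - 12*c + 27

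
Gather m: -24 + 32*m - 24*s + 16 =32*m - 24*s - 8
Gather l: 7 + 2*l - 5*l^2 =-5*l^2 + 2*l + 7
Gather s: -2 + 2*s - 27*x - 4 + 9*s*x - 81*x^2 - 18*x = s*(9*x + 2) - 81*x^2 - 45*x - 6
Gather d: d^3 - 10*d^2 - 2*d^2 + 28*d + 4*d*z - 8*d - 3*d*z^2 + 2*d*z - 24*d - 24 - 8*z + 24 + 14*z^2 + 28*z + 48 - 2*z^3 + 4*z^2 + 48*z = d^3 - 12*d^2 + d*(-3*z^2 + 6*z - 4) - 2*z^3 + 18*z^2 + 68*z + 48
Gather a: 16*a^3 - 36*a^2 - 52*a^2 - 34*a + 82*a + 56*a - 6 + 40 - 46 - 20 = 16*a^3 - 88*a^2 + 104*a - 32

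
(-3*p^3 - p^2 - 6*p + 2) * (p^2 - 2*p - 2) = -3*p^5 + 5*p^4 + 2*p^3 + 16*p^2 + 8*p - 4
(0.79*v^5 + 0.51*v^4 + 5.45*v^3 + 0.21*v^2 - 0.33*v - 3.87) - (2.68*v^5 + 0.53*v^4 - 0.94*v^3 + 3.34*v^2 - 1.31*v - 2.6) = -1.89*v^5 - 0.02*v^4 + 6.39*v^3 - 3.13*v^2 + 0.98*v - 1.27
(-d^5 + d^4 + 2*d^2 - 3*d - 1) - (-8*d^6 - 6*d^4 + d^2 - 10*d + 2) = 8*d^6 - d^5 + 7*d^4 + d^2 + 7*d - 3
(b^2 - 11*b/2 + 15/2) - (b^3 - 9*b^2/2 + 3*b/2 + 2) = -b^3 + 11*b^2/2 - 7*b + 11/2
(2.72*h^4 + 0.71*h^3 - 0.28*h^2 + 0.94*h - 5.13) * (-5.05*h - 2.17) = -13.736*h^5 - 9.4879*h^4 - 0.1267*h^3 - 4.1394*h^2 + 23.8667*h + 11.1321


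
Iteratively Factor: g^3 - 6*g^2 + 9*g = (g - 3)*(g^2 - 3*g) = g*(g - 3)*(g - 3)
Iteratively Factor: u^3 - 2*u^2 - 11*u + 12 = (u - 4)*(u^2 + 2*u - 3) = (u - 4)*(u - 1)*(u + 3)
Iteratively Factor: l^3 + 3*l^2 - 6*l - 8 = (l + 1)*(l^2 + 2*l - 8) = (l + 1)*(l + 4)*(l - 2)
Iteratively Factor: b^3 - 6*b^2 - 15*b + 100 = (b + 4)*(b^2 - 10*b + 25) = (b - 5)*(b + 4)*(b - 5)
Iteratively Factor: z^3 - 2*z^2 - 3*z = (z + 1)*(z^2 - 3*z) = (z - 3)*(z + 1)*(z)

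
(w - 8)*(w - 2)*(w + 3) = w^3 - 7*w^2 - 14*w + 48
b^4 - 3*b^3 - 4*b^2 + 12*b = b*(b - 3)*(b - 2)*(b + 2)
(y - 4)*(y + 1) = y^2 - 3*y - 4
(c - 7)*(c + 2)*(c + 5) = c^3 - 39*c - 70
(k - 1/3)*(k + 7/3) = k^2 + 2*k - 7/9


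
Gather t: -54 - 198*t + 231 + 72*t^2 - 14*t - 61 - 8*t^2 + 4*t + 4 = 64*t^2 - 208*t + 120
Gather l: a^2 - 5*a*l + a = a^2 - 5*a*l + a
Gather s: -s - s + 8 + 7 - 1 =14 - 2*s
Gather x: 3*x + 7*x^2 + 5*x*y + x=7*x^2 + x*(5*y + 4)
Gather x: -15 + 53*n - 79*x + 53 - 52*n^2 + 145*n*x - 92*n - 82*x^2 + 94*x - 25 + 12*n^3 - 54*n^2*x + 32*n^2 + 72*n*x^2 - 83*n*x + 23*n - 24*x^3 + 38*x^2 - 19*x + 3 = 12*n^3 - 20*n^2 - 16*n - 24*x^3 + x^2*(72*n - 44) + x*(-54*n^2 + 62*n - 4) + 16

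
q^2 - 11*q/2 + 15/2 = (q - 3)*(q - 5/2)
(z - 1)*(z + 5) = z^2 + 4*z - 5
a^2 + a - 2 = (a - 1)*(a + 2)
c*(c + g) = c^2 + c*g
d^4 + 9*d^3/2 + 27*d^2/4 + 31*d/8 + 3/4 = (d + 1/2)^2*(d + 3/2)*(d + 2)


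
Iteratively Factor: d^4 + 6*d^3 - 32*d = (d + 4)*(d^3 + 2*d^2 - 8*d) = (d - 2)*(d + 4)*(d^2 + 4*d) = (d - 2)*(d + 4)^2*(d)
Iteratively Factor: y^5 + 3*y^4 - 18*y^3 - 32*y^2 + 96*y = (y)*(y^4 + 3*y^3 - 18*y^2 - 32*y + 96) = y*(y - 2)*(y^3 + 5*y^2 - 8*y - 48) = y*(y - 3)*(y - 2)*(y^2 + 8*y + 16) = y*(y - 3)*(y - 2)*(y + 4)*(y + 4)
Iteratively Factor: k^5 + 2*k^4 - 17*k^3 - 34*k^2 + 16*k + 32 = (k + 2)*(k^4 - 17*k^2 + 16) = (k - 4)*(k + 2)*(k^3 + 4*k^2 - k - 4) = (k - 4)*(k - 1)*(k + 2)*(k^2 + 5*k + 4) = (k - 4)*(k - 1)*(k + 2)*(k + 4)*(k + 1)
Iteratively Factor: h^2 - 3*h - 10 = (h - 5)*(h + 2)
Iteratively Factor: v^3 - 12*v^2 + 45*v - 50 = (v - 5)*(v^2 - 7*v + 10) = (v - 5)^2*(v - 2)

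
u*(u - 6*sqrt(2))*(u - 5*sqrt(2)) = u^3 - 11*sqrt(2)*u^2 + 60*u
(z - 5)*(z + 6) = z^2 + z - 30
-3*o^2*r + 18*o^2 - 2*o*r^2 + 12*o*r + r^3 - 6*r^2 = (-3*o + r)*(o + r)*(r - 6)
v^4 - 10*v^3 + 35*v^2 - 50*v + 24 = (v - 4)*(v - 3)*(v - 2)*(v - 1)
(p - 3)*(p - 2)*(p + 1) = p^3 - 4*p^2 + p + 6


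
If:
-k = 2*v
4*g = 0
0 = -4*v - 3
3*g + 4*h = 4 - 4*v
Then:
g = 0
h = 7/4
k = 3/2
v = -3/4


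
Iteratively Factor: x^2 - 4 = (x - 2)*(x + 2)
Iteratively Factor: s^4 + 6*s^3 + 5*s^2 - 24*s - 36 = (s + 3)*(s^3 + 3*s^2 - 4*s - 12) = (s + 2)*(s + 3)*(s^2 + s - 6) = (s - 2)*(s + 2)*(s + 3)*(s + 3)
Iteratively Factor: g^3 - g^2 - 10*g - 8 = (g + 2)*(g^2 - 3*g - 4) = (g + 1)*(g + 2)*(g - 4)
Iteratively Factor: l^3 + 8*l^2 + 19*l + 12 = (l + 1)*(l^2 + 7*l + 12) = (l + 1)*(l + 4)*(l + 3)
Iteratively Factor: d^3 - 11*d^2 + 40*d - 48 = (d - 4)*(d^2 - 7*d + 12) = (d - 4)^2*(d - 3)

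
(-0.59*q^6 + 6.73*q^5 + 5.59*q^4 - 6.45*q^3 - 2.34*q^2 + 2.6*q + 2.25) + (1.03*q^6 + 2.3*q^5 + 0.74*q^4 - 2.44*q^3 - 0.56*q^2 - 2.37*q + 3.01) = 0.44*q^6 + 9.03*q^5 + 6.33*q^4 - 8.89*q^3 - 2.9*q^2 + 0.23*q + 5.26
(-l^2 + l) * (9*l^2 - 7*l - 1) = -9*l^4 + 16*l^3 - 6*l^2 - l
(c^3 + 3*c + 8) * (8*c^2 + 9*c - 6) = 8*c^5 + 9*c^4 + 18*c^3 + 91*c^2 + 54*c - 48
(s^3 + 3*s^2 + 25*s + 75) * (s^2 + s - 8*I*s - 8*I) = s^5 + 4*s^4 - 8*I*s^4 + 28*s^3 - 32*I*s^3 + 100*s^2 - 224*I*s^2 + 75*s - 800*I*s - 600*I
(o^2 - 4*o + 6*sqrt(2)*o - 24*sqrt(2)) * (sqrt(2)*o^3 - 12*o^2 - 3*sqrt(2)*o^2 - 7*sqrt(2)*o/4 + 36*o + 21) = sqrt(2)*o^5 - 7*sqrt(2)*o^4 - 247*sqrt(2)*o^3/4 + 511*sqrt(2)*o^2 - 738*sqrt(2)*o - 504*sqrt(2)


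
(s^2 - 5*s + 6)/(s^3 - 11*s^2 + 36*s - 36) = 1/(s - 6)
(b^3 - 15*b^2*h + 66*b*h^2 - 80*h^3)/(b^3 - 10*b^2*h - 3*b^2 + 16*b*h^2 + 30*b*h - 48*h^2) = (b - 5*h)/(b - 3)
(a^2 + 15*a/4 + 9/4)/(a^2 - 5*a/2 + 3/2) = (4*a^2 + 15*a + 9)/(2*(2*a^2 - 5*a + 3))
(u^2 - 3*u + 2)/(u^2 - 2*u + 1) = (u - 2)/(u - 1)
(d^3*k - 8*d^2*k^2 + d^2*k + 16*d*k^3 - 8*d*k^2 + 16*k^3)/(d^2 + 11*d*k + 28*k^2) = k*(d^3 - 8*d^2*k + d^2 + 16*d*k^2 - 8*d*k + 16*k^2)/(d^2 + 11*d*k + 28*k^2)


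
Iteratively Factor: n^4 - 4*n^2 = (n - 2)*(n^3 + 2*n^2) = n*(n - 2)*(n^2 + 2*n) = n*(n - 2)*(n + 2)*(n)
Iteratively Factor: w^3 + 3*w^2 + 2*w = (w)*(w^2 + 3*w + 2) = w*(w + 1)*(w + 2)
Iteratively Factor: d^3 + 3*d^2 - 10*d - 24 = (d + 4)*(d^2 - d - 6) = (d + 2)*(d + 4)*(d - 3)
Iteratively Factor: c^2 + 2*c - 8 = (c + 4)*(c - 2)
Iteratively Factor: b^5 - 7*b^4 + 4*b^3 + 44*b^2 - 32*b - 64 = (b - 2)*(b^4 - 5*b^3 - 6*b^2 + 32*b + 32) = (b - 4)*(b - 2)*(b^3 - b^2 - 10*b - 8) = (b - 4)^2*(b - 2)*(b^2 + 3*b + 2) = (b - 4)^2*(b - 2)*(b + 1)*(b + 2)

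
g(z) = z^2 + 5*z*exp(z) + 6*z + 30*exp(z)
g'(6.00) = 26240.87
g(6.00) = 24277.73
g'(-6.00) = -5.99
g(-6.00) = 0.00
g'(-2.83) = 1.57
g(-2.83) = -8.04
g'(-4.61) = -3.10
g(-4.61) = -6.34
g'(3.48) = 1713.85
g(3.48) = 1571.58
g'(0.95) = 110.68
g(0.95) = 96.46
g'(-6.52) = -7.04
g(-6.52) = 3.39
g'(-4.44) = -2.73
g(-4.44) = -6.83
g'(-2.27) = 3.90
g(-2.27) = -6.54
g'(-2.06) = 5.03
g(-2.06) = -5.61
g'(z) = 5*z*exp(z) + 2*z + 35*exp(z) + 6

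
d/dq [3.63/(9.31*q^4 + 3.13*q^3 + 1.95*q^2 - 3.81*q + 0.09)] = (-135.1812*q^3 - 34.0857*q^2 - 14.157*q + 13.8303)/(9.31*q^4 + 3.13*q^3 + 1.95*q^2 - 3.81*q + 0.09)^2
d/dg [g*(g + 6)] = 2*g + 6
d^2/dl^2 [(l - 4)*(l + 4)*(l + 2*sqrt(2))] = 6*l + 4*sqrt(2)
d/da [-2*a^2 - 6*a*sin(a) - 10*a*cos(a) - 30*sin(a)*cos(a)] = 10*a*sin(a) - 6*a*cos(a) - 4*a - 6*sin(a) - 10*cos(a) - 30*cos(2*a)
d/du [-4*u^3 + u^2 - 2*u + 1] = -12*u^2 + 2*u - 2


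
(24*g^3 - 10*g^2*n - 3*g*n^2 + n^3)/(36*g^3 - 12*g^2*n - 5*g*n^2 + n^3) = (4*g - n)/(6*g - n)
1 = 1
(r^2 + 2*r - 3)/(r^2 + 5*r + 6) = (r - 1)/(r + 2)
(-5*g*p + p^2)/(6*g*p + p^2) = (-5*g + p)/(6*g + p)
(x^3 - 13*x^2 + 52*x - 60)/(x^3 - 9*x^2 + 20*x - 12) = (x - 5)/(x - 1)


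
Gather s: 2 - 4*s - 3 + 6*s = 2*s - 1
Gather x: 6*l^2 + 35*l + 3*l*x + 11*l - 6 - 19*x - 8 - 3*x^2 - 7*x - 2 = 6*l^2 + 46*l - 3*x^2 + x*(3*l - 26) - 16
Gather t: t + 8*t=9*t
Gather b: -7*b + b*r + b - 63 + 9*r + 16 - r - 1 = b*(r - 6) + 8*r - 48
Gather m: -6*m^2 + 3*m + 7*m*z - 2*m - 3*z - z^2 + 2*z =-6*m^2 + m*(7*z + 1) - z^2 - z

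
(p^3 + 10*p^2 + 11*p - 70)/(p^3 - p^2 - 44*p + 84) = (p + 5)/(p - 6)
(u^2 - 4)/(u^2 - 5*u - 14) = (u - 2)/(u - 7)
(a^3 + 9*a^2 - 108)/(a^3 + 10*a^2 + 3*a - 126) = (a + 6)/(a + 7)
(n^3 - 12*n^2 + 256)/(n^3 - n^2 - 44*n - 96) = (n - 8)/(n + 3)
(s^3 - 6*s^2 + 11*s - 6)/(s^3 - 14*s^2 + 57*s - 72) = (s^2 - 3*s + 2)/(s^2 - 11*s + 24)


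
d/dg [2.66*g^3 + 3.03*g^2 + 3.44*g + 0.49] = 7.98*g^2 + 6.06*g + 3.44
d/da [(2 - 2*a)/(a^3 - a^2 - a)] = 2*(2*a^3 - 4*a^2 + 2*a + 1)/(a^2*(a^4 - 2*a^3 - a^2 + 2*a + 1))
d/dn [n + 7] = 1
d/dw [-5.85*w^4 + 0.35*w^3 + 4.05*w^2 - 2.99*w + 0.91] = -23.4*w^3 + 1.05*w^2 + 8.1*w - 2.99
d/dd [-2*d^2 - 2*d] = -4*d - 2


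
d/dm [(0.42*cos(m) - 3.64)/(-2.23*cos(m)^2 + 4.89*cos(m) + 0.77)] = (-0.9366*cos(m)^2 + 16.2344*cos(m) - 18.123)*sin(m)/(4.9729*cos(m)^4 - 21.8094*cos(m)^3 + 20.4779*cos(m)^2 + 7.5306*cos(m) + 0.5929)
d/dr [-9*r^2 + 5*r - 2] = 5 - 18*r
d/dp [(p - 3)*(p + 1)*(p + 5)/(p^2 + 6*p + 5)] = 1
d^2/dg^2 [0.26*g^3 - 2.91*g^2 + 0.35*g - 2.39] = 1.56*g - 5.82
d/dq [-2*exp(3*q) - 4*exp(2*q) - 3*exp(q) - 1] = (-6*exp(2*q) - 8*exp(q) - 3)*exp(q)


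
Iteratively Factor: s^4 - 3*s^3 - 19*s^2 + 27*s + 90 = (s - 3)*(s^3 - 19*s - 30) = (s - 5)*(s - 3)*(s^2 + 5*s + 6) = (s - 5)*(s - 3)*(s + 3)*(s + 2)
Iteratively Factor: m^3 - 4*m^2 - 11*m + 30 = (m - 5)*(m^2 + m - 6) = (m - 5)*(m + 3)*(m - 2)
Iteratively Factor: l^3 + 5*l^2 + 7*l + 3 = (l + 1)*(l^2 + 4*l + 3) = (l + 1)*(l + 3)*(l + 1)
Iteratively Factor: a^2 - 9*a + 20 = (a - 4)*(a - 5)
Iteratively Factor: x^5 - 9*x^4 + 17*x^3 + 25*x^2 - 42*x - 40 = (x - 2)*(x^4 - 7*x^3 + 3*x^2 + 31*x + 20) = (x - 4)*(x - 2)*(x^3 - 3*x^2 - 9*x - 5) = (x - 4)*(x - 2)*(x + 1)*(x^2 - 4*x - 5) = (x - 5)*(x - 4)*(x - 2)*(x + 1)*(x + 1)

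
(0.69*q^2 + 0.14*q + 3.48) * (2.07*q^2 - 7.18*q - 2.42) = 1.4283*q^4 - 4.6644*q^3 + 4.5286*q^2 - 25.3252*q - 8.4216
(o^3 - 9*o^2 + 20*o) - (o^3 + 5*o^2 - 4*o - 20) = -14*o^2 + 24*o + 20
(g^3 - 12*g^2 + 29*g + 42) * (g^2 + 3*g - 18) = g^5 - 9*g^4 - 25*g^3 + 345*g^2 - 396*g - 756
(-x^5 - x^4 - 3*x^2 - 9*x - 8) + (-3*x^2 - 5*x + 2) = -x^5 - x^4 - 6*x^2 - 14*x - 6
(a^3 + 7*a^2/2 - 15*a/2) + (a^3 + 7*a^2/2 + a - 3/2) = 2*a^3 + 7*a^2 - 13*a/2 - 3/2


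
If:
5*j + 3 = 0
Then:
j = -3/5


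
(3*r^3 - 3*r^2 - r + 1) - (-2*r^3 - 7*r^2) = 5*r^3 + 4*r^2 - r + 1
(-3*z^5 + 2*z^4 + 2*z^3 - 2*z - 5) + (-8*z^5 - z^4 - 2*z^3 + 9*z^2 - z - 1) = -11*z^5 + z^4 + 9*z^2 - 3*z - 6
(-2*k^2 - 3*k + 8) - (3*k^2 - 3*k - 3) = 11 - 5*k^2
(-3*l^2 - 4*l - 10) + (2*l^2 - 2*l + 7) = -l^2 - 6*l - 3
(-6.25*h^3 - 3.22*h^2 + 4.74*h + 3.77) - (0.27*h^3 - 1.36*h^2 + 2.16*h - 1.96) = -6.52*h^3 - 1.86*h^2 + 2.58*h + 5.73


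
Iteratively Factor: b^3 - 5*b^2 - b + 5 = (b - 1)*(b^2 - 4*b - 5) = (b - 1)*(b + 1)*(b - 5)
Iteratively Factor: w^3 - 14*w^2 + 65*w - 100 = (w - 5)*(w^2 - 9*w + 20) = (w - 5)*(w - 4)*(w - 5)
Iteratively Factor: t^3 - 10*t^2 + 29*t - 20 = (t - 5)*(t^2 - 5*t + 4) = (t - 5)*(t - 1)*(t - 4)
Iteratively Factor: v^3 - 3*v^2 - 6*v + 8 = (v - 4)*(v^2 + v - 2) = (v - 4)*(v - 1)*(v + 2)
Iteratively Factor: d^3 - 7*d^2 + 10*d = (d)*(d^2 - 7*d + 10) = d*(d - 2)*(d - 5)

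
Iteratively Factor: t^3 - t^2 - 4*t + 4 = (t + 2)*(t^2 - 3*t + 2) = (t - 2)*(t + 2)*(t - 1)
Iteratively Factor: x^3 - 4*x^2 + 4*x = (x)*(x^2 - 4*x + 4) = x*(x - 2)*(x - 2)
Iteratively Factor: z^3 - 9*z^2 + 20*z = (z - 4)*(z^2 - 5*z) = (z - 5)*(z - 4)*(z)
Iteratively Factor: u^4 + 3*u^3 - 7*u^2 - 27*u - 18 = (u + 2)*(u^3 + u^2 - 9*u - 9) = (u + 2)*(u + 3)*(u^2 - 2*u - 3) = (u - 3)*(u + 2)*(u + 3)*(u + 1)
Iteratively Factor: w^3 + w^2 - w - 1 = (w - 1)*(w^2 + 2*w + 1) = (w - 1)*(w + 1)*(w + 1)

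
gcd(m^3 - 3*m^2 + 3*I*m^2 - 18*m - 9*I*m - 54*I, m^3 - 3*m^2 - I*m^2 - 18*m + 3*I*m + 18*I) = m^2 - 3*m - 18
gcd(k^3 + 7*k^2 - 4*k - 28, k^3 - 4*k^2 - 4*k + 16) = k^2 - 4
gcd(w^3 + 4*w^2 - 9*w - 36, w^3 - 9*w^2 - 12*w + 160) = w + 4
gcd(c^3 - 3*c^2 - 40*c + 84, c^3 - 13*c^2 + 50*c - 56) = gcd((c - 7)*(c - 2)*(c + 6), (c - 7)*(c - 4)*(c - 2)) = c^2 - 9*c + 14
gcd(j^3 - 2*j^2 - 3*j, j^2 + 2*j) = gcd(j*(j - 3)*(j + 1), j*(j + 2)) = j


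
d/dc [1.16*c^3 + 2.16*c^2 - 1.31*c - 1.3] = 3.48*c^2 + 4.32*c - 1.31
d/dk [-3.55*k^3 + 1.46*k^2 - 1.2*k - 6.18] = -10.65*k^2 + 2.92*k - 1.2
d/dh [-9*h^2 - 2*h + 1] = -18*h - 2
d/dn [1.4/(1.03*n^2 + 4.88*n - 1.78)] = (-2.884*n - 6.832)/(1.03*n^2 + 4.88*n - 1.78)^2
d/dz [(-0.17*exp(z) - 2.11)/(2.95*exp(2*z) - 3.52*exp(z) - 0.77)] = (0.5015*exp(2*z) + 12.449*exp(z) - 7.2963)*exp(z)/(8.7025*exp(4*z) - 20.768*exp(3*z) + 7.8474*exp(2*z) + 5.4208*exp(z) + 0.5929)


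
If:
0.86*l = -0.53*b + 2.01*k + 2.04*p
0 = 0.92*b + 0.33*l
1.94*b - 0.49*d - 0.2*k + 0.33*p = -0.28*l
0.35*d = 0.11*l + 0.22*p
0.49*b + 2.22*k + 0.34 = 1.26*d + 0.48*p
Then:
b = -0.01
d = 0.07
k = -0.09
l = 0.03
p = 0.10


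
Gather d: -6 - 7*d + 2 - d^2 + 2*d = -d^2 - 5*d - 4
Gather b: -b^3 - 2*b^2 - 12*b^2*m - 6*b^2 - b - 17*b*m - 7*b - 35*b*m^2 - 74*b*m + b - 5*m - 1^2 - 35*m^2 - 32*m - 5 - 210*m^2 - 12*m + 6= -b^3 + b^2*(-12*m - 8) + b*(-35*m^2 - 91*m - 7) - 245*m^2 - 49*m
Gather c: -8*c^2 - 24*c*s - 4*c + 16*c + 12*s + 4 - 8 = -8*c^2 + c*(12 - 24*s) + 12*s - 4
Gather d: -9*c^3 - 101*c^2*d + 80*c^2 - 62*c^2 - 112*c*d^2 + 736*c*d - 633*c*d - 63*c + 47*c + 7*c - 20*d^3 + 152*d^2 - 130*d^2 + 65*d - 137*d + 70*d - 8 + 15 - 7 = -9*c^3 + 18*c^2 - 9*c - 20*d^3 + d^2*(22 - 112*c) + d*(-101*c^2 + 103*c - 2)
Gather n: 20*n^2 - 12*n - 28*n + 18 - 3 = 20*n^2 - 40*n + 15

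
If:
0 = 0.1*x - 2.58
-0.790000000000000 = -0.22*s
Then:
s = 3.59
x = 25.80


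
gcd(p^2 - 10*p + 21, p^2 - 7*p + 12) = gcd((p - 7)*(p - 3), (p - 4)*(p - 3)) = p - 3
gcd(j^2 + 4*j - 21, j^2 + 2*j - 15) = j - 3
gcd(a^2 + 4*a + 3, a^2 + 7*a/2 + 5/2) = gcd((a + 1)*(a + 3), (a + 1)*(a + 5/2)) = a + 1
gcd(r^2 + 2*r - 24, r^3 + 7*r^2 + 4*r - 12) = r + 6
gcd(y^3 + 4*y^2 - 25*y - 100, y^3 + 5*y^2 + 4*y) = y + 4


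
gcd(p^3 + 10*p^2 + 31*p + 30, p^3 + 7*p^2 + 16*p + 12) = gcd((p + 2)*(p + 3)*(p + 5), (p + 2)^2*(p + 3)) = p^2 + 5*p + 6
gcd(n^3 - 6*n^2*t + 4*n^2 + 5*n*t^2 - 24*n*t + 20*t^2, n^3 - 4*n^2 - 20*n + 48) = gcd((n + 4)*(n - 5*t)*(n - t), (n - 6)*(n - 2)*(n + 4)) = n + 4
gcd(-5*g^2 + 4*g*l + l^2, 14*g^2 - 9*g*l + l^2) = 1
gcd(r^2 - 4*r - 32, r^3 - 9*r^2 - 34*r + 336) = r - 8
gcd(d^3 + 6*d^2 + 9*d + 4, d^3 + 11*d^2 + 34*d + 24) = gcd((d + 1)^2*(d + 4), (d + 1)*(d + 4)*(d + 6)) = d^2 + 5*d + 4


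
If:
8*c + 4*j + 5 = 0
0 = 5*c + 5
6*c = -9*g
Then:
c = -1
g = 2/3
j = 3/4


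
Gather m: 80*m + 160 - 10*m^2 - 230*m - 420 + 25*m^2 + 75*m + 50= 15*m^2 - 75*m - 210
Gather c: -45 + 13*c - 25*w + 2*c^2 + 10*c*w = 2*c^2 + c*(10*w + 13) - 25*w - 45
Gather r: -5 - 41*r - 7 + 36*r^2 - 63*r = 36*r^2 - 104*r - 12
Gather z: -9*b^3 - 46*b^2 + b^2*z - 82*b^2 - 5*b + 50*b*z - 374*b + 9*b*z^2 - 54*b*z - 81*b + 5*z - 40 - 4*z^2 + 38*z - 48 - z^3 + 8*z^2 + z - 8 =-9*b^3 - 128*b^2 - 460*b - z^3 + z^2*(9*b + 4) + z*(b^2 - 4*b + 44) - 96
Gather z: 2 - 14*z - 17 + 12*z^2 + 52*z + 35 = 12*z^2 + 38*z + 20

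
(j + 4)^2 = j^2 + 8*j + 16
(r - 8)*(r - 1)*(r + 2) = r^3 - 7*r^2 - 10*r + 16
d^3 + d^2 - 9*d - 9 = (d - 3)*(d + 1)*(d + 3)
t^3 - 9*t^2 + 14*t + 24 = (t - 6)*(t - 4)*(t + 1)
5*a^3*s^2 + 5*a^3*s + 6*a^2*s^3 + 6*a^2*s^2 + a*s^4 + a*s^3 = s*(a + s)*(5*a + s)*(a*s + a)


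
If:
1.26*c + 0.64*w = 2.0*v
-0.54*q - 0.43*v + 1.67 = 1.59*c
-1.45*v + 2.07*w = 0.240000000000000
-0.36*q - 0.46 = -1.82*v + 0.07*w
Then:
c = 0.54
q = 1.10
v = 0.49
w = 0.46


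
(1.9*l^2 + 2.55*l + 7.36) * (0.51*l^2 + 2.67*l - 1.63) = 0.969*l^4 + 6.3735*l^3 + 7.4651*l^2 + 15.4947*l - 11.9968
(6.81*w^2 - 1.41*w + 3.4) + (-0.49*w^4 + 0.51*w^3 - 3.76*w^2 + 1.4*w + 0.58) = -0.49*w^4 + 0.51*w^3 + 3.05*w^2 - 0.01*w + 3.98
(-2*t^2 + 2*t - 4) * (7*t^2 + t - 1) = -14*t^4 + 12*t^3 - 24*t^2 - 6*t + 4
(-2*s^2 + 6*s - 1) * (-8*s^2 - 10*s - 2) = 16*s^4 - 28*s^3 - 48*s^2 - 2*s + 2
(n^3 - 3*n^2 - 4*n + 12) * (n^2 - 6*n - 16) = n^5 - 9*n^4 - 2*n^3 + 84*n^2 - 8*n - 192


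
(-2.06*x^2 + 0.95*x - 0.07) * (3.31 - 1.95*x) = 4.017*x^3 - 8.6711*x^2 + 3.281*x - 0.2317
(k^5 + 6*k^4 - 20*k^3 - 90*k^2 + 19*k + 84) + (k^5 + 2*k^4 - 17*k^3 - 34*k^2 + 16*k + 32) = 2*k^5 + 8*k^4 - 37*k^3 - 124*k^2 + 35*k + 116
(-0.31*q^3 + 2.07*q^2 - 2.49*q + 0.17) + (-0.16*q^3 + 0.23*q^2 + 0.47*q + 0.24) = -0.47*q^3 + 2.3*q^2 - 2.02*q + 0.41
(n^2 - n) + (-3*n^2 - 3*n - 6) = -2*n^2 - 4*n - 6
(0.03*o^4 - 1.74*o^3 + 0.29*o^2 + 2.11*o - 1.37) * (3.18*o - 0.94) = 0.0954*o^5 - 5.5614*o^4 + 2.5578*o^3 + 6.4372*o^2 - 6.34*o + 1.2878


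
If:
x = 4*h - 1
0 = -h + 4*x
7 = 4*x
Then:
No Solution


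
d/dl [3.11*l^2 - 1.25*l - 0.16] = 6.22*l - 1.25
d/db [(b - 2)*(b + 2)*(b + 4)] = 3*b^2 + 8*b - 4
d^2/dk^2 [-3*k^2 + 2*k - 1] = -6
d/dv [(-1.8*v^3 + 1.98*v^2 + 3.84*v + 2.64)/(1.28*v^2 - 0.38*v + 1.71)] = (-2.304*v^4 + 1.368*v^3 - 14.9016*v^2 + 0.0131999999999985*v + 7.5696)/(1.6384*v^4 - 0.9728*v^3 + 4.522*v^2 - 1.2996*v + 2.9241)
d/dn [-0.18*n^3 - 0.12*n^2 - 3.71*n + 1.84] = -0.54*n^2 - 0.24*n - 3.71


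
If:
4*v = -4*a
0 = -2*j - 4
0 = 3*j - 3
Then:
No Solution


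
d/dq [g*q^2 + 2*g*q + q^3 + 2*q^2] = 2*g*q + 2*g + 3*q^2 + 4*q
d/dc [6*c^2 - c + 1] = 12*c - 1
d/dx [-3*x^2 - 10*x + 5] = -6*x - 10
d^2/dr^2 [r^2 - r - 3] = 2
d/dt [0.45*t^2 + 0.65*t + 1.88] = 0.9*t + 0.65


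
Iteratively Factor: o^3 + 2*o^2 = (o)*(o^2 + 2*o) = o*(o + 2)*(o)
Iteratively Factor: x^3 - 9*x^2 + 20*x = (x - 4)*(x^2 - 5*x) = x*(x - 4)*(x - 5)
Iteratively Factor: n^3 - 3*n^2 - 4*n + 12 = (n - 3)*(n^2 - 4) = (n - 3)*(n + 2)*(n - 2)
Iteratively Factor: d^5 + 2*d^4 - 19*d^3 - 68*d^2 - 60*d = (d + 2)*(d^4 - 19*d^2 - 30*d) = (d - 5)*(d + 2)*(d^3 + 5*d^2 + 6*d) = (d - 5)*(d + 2)^2*(d^2 + 3*d) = d*(d - 5)*(d + 2)^2*(d + 3)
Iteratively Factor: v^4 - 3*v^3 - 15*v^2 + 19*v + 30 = (v - 2)*(v^3 - v^2 - 17*v - 15) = (v - 2)*(v + 1)*(v^2 - 2*v - 15) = (v - 5)*(v - 2)*(v + 1)*(v + 3)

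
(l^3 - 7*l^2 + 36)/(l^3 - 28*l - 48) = (l - 3)/(l + 4)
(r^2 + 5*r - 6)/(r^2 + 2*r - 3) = (r + 6)/(r + 3)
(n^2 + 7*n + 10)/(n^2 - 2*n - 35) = (n + 2)/(n - 7)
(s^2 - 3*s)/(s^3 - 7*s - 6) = s/(s^2 + 3*s + 2)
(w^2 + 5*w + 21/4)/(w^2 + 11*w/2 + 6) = (w + 7/2)/(w + 4)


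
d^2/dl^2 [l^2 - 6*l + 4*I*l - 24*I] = 2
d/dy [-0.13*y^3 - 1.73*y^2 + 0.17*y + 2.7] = -0.39*y^2 - 3.46*y + 0.17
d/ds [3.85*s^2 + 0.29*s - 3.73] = 7.7*s + 0.29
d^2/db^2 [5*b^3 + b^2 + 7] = 30*b + 2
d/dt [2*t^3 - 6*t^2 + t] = 6*t^2 - 12*t + 1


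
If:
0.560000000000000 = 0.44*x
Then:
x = 1.27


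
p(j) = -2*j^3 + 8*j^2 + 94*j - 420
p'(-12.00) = -962.00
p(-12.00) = 3060.00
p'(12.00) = -578.00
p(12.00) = -1596.00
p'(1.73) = 103.72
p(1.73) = -243.79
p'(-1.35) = 61.46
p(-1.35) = -527.40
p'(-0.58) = 82.70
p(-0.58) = -471.44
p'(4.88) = 29.19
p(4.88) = -3.19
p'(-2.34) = 23.71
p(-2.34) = -570.53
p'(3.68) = 71.63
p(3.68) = -65.41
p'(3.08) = 86.36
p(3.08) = -113.03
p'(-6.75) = -287.38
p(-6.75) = -74.91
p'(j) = -6*j^2 + 16*j + 94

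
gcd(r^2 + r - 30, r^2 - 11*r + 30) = r - 5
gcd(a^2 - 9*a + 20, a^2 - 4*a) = a - 4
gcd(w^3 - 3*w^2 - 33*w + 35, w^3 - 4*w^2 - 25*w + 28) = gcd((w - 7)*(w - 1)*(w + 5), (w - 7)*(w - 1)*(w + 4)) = w^2 - 8*w + 7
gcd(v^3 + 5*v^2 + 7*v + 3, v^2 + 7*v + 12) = v + 3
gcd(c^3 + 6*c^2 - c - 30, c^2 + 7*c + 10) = c + 5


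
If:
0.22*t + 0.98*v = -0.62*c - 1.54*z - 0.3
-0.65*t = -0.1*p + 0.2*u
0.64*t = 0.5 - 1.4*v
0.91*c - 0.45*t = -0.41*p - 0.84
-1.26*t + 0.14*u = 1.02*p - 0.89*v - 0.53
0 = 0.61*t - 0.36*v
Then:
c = -1.08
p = 0.52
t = 0.17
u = -0.28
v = 0.28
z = 0.04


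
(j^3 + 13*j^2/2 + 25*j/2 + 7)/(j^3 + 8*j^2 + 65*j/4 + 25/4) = 2*(2*j^3 + 13*j^2 + 25*j + 14)/(4*j^3 + 32*j^2 + 65*j + 25)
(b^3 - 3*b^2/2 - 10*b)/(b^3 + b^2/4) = 2*(2*b^2 - 3*b - 20)/(b*(4*b + 1))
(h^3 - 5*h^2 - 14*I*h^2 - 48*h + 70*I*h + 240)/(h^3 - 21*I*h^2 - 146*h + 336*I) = (h - 5)/(h - 7*I)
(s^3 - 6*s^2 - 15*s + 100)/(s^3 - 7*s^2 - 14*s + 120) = (s - 5)/(s - 6)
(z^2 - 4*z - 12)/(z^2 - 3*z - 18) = (z + 2)/(z + 3)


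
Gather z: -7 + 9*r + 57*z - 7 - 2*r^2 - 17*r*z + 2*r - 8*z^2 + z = -2*r^2 + 11*r - 8*z^2 + z*(58 - 17*r) - 14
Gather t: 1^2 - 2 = -1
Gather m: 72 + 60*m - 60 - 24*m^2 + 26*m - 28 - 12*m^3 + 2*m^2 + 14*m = -12*m^3 - 22*m^2 + 100*m - 16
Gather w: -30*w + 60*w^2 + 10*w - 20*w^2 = 40*w^2 - 20*w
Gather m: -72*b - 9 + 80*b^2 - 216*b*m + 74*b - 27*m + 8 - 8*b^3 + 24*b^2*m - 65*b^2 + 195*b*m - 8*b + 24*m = -8*b^3 + 15*b^2 - 6*b + m*(24*b^2 - 21*b - 3) - 1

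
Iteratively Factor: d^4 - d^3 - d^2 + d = (d - 1)*(d^3 - d) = (d - 1)^2*(d^2 + d) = (d - 1)^2*(d + 1)*(d)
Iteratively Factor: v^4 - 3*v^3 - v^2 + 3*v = (v + 1)*(v^3 - 4*v^2 + 3*v) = v*(v + 1)*(v^2 - 4*v + 3) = v*(v - 1)*(v + 1)*(v - 3)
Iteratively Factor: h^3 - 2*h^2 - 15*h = (h + 3)*(h^2 - 5*h) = h*(h + 3)*(h - 5)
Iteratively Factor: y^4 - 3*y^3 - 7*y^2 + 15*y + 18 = (y + 1)*(y^3 - 4*y^2 - 3*y + 18) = (y - 3)*(y + 1)*(y^2 - y - 6) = (y - 3)^2*(y + 1)*(y + 2)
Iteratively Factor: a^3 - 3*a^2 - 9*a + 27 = (a - 3)*(a^2 - 9) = (a - 3)*(a + 3)*(a - 3)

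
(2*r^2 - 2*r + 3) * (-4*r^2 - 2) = -8*r^4 + 8*r^3 - 16*r^2 + 4*r - 6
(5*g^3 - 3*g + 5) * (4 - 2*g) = -10*g^4 + 20*g^3 + 6*g^2 - 22*g + 20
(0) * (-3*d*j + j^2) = 0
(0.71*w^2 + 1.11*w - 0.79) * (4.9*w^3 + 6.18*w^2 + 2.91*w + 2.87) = 3.479*w^5 + 9.8268*w^4 + 5.0549*w^3 + 0.385600000000001*w^2 + 0.8868*w - 2.2673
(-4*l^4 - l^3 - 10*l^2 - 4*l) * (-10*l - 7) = 40*l^5 + 38*l^4 + 107*l^3 + 110*l^2 + 28*l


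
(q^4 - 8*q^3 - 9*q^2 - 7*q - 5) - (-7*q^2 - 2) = q^4 - 8*q^3 - 2*q^2 - 7*q - 3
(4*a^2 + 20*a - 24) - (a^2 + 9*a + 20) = 3*a^2 + 11*a - 44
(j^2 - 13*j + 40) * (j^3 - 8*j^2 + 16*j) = j^5 - 21*j^4 + 160*j^3 - 528*j^2 + 640*j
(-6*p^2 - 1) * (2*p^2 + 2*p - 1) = -12*p^4 - 12*p^3 + 4*p^2 - 2*p + 1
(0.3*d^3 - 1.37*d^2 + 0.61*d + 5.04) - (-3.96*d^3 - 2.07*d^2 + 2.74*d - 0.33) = 4.26*d^3 + 0.7*d^2 - 2.13*d + 5.37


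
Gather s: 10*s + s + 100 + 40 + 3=11*s + 143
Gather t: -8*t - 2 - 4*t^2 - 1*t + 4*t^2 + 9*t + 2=0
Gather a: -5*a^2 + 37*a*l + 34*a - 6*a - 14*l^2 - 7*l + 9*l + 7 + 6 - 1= -5*a^2 + a*(37*l + 28) - 14*l^2 + 2*l + 12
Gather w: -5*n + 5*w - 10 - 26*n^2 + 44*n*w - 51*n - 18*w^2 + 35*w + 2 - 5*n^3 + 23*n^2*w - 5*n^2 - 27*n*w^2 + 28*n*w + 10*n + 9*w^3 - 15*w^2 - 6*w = -5*n^3 - 31*n^2 - 46*n + 9*w^3 + w^2*(-27*n - 33) + w*(23*n^2 + 72*n + 34) - 8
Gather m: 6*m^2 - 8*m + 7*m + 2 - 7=6*m^2 - m - 5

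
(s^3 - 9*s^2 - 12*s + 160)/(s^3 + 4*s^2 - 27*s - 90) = (s^2 - 4*s - 32)/(s^2 + 9*s + 18)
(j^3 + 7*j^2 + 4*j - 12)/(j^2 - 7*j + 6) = (j^2 + 8*j + 12)/(j - 6)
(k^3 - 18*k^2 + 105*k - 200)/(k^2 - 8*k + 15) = (k^2 - 13*k + 40)/(k - 3)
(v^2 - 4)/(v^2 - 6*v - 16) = (v - 2)/(v - 8)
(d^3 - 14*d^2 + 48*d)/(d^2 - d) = (d^2 - 14*d + 48)/(d - 1)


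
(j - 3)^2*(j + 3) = j^3 - 3*j^2 - 9*j + 27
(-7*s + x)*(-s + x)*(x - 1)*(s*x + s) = 7*s^3*x^2 - 7*s^3 - 8*s^2*x^3 + 8*s^2*x + s*x^4 - s*x^2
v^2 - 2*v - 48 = (v - 8)*(v + 6)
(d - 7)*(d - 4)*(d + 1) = d^3 - 10*d^2 + 17*d + 28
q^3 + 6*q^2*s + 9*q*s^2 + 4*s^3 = (q + s)^2*(q + 4*s)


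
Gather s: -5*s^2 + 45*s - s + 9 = -5*s^2 + 44*s + 9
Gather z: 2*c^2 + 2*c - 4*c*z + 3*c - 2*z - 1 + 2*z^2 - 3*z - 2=2*c^2 + 5*c + 2*z^2 + z*(-4*c - 5) - 3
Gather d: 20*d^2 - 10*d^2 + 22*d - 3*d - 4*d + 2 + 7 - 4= 10*d^2 + 15*d + 5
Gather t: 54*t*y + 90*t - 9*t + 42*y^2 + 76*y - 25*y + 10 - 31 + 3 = t*(54*y + 81) + 42*y^2 + 51*y - 18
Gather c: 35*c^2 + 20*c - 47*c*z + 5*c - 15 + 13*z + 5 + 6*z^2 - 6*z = 35*c^2 + c*(25 - 47*z) + 6*z^2 + 7*z - 10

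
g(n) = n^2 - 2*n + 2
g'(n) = 2*n - 2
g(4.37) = 12.36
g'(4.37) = 6.74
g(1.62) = 1.38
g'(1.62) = 1.24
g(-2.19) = 11.18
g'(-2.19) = -6.38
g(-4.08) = 26.81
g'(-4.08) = -10.16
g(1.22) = 1.05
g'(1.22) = 0.44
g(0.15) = 1.72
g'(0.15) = -1.70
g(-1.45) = 7.00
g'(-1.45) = -4.90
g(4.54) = 13.53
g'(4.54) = 7.08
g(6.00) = 26.00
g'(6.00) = 10.00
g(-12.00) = 170.00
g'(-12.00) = -26.00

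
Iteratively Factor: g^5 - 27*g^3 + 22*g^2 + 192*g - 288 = (g - 3)*(g^4 + 3*g^3 - 18*g^2 - 32*g + 96) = (g - 3)*(g + 4)*(g^3 - g^2 - 14*g + 24) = (g - 3)^2*(g + 4)*(g^2 + 2*g - 8) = (g - 3)^2*(g + 4)^2*(g - 2)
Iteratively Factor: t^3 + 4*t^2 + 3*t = (t + 1)*(t^2 + 3*t) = t*(t + 1)*(t + 3)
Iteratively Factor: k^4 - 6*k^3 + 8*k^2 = (k - 2)*(k^3 - 4*k^2) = (k - 4)*(k - 2)*(k^2) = k*(k - 4)*(k - 2)*(k)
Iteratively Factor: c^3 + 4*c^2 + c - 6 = (c + 2)*(c^2 + 2*c - 3) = (c + 2)*(c + 3)*(c - 1)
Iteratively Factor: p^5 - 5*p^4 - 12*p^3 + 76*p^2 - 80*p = (p - 2)*(p^4 - 3*p^3 - 18*p^2 + 40*p) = (p - 2)*(p + 4)*(p^3 - 7*p^2 + 10*p) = (p - 2)^2*(p + 4)*(p^2 - 5*p) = (p - 5)*(p - 2)^2*(p + 4)*(p)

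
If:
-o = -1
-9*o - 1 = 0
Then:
No Solution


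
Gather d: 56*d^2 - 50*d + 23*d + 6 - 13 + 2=56*d^2 - 27*d - 5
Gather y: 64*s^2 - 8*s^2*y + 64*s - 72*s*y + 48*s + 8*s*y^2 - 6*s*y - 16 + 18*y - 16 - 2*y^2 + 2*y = 64*s^2 + 112*s + y^2*(8*s - 2) + y*(-8*s^2 - 78*s + 20) - 32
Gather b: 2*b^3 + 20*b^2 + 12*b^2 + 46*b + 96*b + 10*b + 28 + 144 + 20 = 2*b^3 + 32*b^2 + 152*b + 192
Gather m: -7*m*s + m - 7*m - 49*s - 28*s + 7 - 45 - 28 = m*(-7*s - 6) - 77*s - 66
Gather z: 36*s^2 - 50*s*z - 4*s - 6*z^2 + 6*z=36*s^2 - 4*s - 6*z^2 + z*(6 - 50*s)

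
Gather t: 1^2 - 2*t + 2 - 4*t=3 - 6*t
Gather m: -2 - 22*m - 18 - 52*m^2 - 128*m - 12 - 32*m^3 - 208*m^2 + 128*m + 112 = -32*m^3 - 260*m^2 - 22*m + 80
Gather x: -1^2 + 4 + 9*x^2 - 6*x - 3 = 9*x^2 - 6*x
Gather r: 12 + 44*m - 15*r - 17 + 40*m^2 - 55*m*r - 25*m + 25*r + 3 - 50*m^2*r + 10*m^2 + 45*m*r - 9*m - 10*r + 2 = 50*m^2 + 10*m + r*(-50*m^2 - 10*m)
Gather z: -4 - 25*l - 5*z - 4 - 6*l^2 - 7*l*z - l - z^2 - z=-6*l^2 - 26*l - z^2 + z*(-7*l - 6) - 8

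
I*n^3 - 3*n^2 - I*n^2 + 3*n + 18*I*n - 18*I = (n - 3*I)*(n + 6*I)*(I*n - I)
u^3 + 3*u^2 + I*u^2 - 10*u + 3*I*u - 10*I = (u - 2)*(u + 5)*(u + I)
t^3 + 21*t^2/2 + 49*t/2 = t*(t + 7/2)*(t + 7)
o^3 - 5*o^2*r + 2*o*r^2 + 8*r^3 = (o - 4*r)*(o - 2*r)*(o + r)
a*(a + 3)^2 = a^3 + 6*a^2 + 9*a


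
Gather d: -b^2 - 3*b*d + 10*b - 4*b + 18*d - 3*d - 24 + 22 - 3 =-b^2 + 6*b + d*(15 - 3*b) - 5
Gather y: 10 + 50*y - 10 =50*y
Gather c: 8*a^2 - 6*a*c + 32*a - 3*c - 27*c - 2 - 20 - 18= 8*a^2 + 32*a + c*(-6*a - 30) - 40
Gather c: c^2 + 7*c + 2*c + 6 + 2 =c^2 + 9*c + 8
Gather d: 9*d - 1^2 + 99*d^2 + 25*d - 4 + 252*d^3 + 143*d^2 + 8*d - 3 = 252*d^3 + 242*d^2 + 42*d - 8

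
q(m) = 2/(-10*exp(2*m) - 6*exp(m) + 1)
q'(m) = 2*(20*exp(2*m) + 6*exp(m))/(-10*exp(2*m) - 6*exp(m) + 1)^2 = (40*exp(m) + 12)*exp(m)/(10*exp(2*m) + 6*exp(m) - 1)^2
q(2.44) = -0.00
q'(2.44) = 0.00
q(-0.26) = -0.21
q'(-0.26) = 0.36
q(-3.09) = 2.83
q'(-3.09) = 1.26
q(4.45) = -0.00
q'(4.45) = 0.00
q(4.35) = -0.00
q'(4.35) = 0.00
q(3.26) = -0.00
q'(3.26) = 0.00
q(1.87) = -0.00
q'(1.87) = 0.01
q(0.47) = -0.06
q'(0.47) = 0.10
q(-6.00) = 2.03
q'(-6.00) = 0.03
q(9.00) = 0.00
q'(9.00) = 0.00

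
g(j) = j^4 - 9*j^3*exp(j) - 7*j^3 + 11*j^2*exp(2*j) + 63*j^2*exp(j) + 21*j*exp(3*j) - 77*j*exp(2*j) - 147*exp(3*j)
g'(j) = -9*j^3*exp(j) + 4*j^3 + 22*j^2*exp(2*j) + 36*j^2*exp(j) - 21*j^2 + 63*j*exp(3*j) - 132*j*exp(2*j) + 126*j*exp(j) - 420*exp(3*j) - 77*exp(2*j)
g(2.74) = -358724.67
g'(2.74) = -977904.89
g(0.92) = -2293.26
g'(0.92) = -6517.32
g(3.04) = -810864.66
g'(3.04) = -2198011.91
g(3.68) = -4540154.12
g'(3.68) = -12122109.95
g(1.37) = -8159.92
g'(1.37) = -22865.97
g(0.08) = -191.46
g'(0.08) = -619.07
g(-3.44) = 461.04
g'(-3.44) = -399.19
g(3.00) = -727511.94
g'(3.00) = -1973617.04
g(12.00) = 452696794213058787.14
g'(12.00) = 1448613717496402725.62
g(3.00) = -727511.94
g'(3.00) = -1973617.04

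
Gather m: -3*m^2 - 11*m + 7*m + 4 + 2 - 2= -3*m^2 - 4*m + 4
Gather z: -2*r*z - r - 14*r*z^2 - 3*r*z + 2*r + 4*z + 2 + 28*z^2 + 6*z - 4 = r + z^2*(28 - 14*r) + z*(10 - 5*r) - 2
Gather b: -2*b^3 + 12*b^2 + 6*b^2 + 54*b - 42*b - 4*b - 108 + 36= -2*b^3 + 18*b^2 + 8*b - 72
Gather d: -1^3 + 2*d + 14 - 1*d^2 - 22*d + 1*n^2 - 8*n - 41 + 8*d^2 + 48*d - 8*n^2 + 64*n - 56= 7*d^2 + 28*d - 7*n^2 + 56*n - 84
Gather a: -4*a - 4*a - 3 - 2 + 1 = -8*a - 4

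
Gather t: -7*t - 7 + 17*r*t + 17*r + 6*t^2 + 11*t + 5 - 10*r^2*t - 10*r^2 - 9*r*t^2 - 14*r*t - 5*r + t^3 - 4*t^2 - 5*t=-10*r^2 + 12*r + t^3 + t^2*(2 - 9*r) + t*(-10*r^2 + 3*r - 1) - 2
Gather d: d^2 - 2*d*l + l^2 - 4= d^2 - 2*d*l + l^2 - 4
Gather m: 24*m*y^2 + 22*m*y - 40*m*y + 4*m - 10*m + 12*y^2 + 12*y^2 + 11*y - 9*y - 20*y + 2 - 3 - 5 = m*(24*y^2 - 18*y - 6) + 24*y^2 - 18*y - 6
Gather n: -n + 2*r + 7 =-n + 2*r + 7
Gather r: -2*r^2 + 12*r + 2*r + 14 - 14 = -2*r^2 + 14*r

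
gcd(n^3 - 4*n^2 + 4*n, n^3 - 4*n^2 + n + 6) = n - 2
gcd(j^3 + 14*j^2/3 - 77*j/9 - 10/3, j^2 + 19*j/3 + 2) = j^2 + 19*j/3 + 2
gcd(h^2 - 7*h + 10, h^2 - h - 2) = h - 2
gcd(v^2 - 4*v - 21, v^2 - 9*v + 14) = v - 7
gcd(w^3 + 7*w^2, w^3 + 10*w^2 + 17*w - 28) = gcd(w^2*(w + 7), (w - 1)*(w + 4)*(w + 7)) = w + 7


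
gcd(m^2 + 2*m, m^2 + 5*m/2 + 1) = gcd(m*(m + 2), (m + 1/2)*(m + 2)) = m + 2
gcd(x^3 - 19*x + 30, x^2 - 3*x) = x - 3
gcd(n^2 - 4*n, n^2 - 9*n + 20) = n - 4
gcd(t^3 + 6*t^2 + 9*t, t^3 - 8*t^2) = t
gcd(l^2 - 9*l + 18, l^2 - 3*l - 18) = l - 6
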